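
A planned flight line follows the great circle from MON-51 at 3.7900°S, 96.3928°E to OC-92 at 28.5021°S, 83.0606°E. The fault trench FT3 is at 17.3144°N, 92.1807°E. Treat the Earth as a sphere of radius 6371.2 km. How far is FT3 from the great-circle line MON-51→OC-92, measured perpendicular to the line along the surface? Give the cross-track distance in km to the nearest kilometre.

1411 km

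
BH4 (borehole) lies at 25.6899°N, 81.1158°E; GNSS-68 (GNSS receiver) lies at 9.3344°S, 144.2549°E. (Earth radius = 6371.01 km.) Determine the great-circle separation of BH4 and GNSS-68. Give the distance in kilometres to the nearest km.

7855 km

Δφ = -35.0243°,  Δλ = 63.1391°
a = sin²(Δφ/2) + cos φ₁ cos φ₂ sin²(Δλ/2) = 0.334270
c = 2·arcsin(√a) = 1.232945 rad = 70.6425°
d = R·c = 6371.01 × 1.232945 = 7855.1 km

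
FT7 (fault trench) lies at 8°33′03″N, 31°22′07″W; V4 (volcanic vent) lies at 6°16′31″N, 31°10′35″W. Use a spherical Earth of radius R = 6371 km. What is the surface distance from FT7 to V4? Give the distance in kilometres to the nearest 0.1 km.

253.9 km

FT7: φ = +8.55083°, λ = -31.36861°
V4: φ = +6.27528°, λ = -31.17639°
Δφ = -2.2756°,  Δλ = 0.1922°
a = sin²(Δφ/2) + cos φ₁ cos φ₂ sin²(Δλ/2) = 0.000397
c = 2·arcsin(√a) = 0.039855 rad = 2.2835°
d = R·c = 6371 × 0.039855 = 253.9 km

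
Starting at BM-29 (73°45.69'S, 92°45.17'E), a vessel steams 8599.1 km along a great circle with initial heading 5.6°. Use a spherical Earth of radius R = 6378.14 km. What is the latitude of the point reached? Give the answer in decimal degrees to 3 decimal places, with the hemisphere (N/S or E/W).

3.411°N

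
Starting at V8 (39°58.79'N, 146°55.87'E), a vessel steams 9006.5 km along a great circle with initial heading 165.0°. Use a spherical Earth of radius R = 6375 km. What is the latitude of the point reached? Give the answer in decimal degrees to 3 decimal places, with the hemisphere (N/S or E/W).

39.038°S

V8: φ = +39.97983°, λ = +146.93117°
δ = d/R = 9006.5/6375 = 1.412784 rad
φ₂ = arcsin(sin φ₁ cos δ + cos φ₁ sin δ cos θ)
   = arcsin(0.64252·0.15736 + 0.76627·0.98754·-0.96593) = -39.03803°
λ₂ = λ₁ + atan2(sin θ sin δ cos φ₁, cos δ − sin φ₁ sin φ₂) = 166.14325°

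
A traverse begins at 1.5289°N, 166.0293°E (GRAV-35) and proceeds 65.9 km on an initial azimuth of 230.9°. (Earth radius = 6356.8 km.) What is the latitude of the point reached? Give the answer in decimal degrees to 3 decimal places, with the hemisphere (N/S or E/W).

1.154°N

δ = d/R = 65.9/6356.8 = 0.010367 rad
φ₂ = arcsin(sin φ₁ cos δ + cos φ₁ sin δ cos θ)
   = arcsin(0.02668·0.99995 + 0.99964·0.01037·-0.63068) = 1.15425°
λ₂ = λ₁ + atan2(sin θ sin δ cos φ₁, cos δ − sin φ₁ sin φ₂) = 165.56826°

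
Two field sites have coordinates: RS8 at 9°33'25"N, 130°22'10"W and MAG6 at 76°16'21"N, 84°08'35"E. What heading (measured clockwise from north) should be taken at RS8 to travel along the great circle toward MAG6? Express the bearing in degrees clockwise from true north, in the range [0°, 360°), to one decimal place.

352.3°

RS8: φ = +9.55694°, λ = -130.36944°
MAG6: φ = +76.27250°, λ = +84.14306°
Δλ = -145.4875°
y = sin Δλ · cos φ₂ = -0.134453
x = cos φ₁ sin φ₂ − sin φ₁ cos φ₂ cos Δλ = 0.990418
θ = atan2(y, x) = -7.7309° → 352.2691° (mod 360°)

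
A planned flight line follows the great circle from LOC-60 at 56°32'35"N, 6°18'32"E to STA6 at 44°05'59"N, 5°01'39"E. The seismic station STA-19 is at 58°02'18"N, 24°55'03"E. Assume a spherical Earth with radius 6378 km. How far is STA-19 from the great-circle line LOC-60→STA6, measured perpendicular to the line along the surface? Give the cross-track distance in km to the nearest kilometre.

1056 km

LOC-60: φ = +56.54306°, λ = +6.30889°
STA6: φ = +44.09972°, λ = +5.02750°
STA-19: φ = +58.03833°, λ = +24.91750°
δ₁₃ = central angle LOC-60→STA-19 = 0.176852 rad  (haversine)
θ₁₃ = bearing LOC-60→STA-19 = 73.766°,  θ₁₂ = bearing LOC-60→STA6 = 184.265°
dₓₜ = R·arcsin(sin δ₁₃ · sin(θ₁₃ − θ₁₂)) = 6378·arcsin(0.17593·sin(-110.499°)) = -1055.855 km
|dₓₜ| = 1055.855 km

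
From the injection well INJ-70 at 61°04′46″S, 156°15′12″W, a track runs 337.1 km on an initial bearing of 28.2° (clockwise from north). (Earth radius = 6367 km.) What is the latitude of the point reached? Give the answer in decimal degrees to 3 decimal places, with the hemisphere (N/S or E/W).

58.376°S

INJ-70: φ = -61.07944°, λ = -156.25333°
δ = d/R = 337.1/6367 = 0.052945 rad
φ₂ = arcsin(sin φ₁ cos δ + cos φ₁ sin δ cos θ)
   = arcsin(-0.87529·0.99860 + 0.48360·0.05292·0.88130) = -58.37632°
λ₂ = λ₁ + atan2(sin θ sin δ cos φ₁, cos δ − sin φ₁ sin φ₂) = -153.51967°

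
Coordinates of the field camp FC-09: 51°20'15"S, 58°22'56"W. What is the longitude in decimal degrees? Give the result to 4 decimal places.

58° + 22′/60 + 56″/3600 = 58 + 0.36667 + 0.01556 = 58.3822°

58.3822°W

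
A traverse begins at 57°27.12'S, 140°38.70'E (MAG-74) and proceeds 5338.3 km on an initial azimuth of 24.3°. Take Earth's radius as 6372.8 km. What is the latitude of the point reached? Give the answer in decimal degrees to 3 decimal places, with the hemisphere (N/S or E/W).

MAG-74: φ = -57.45200°, λ = +140.64500°
δ = d/R = 5338.3/6372.8 = 0.837669 rad
φ₂ = arcsin(sin φ₁ cos δ + cos φ₁ sin δ cos θ)
   = arcsin(-0.84294·0.66920 + 0.53801·0.74309·0.91140) = -11.52107°
λ₂ = λ₁ + atan2(sin θ sin δ cos φ₁, cos δ − sin φ₁ sin φ₂) = 158.82953°

11.521°S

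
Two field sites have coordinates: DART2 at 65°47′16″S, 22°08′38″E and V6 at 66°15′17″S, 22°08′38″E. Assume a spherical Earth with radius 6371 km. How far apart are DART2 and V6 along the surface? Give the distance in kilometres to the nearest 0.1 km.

51.9 km

DART2: φ = -65.78778°, λ = +22.14389°
V6: φ = -66.25472°, λ = +22.14389°
Δφ = -0.4669°,  Δλ = 0.0000°
a = sin²(Δφ/2) + cos φ₁ cos φ₂ sin²(Δλ/2) = 0.000017
c = 2·arcsin(√a) = 0.008150 rad = 0.4669°
d = R·c = 6371 × 0.008150 = 51.9 km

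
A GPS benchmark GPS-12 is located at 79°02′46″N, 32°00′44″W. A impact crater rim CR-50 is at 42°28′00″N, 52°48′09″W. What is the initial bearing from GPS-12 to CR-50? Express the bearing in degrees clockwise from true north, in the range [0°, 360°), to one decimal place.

GPS-12: φ = +79.04611°, λ = -32.01222°
CR-50: φ = +42.46667°, λ = -52.80250°
Δλ = -20.7903°
y = sin Δλ · cos φ₂ = -0.261835
x = cos φ₁ sin φ₂ − sin φ₁ cos φ₂ cos Δλ = -0.548779
θ = atan2(y, x) = -154.4931° → 205.5069° (mod 360°)

205.5°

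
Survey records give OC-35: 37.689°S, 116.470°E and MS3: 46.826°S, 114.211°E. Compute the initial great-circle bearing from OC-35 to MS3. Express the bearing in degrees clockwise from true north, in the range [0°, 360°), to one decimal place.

189.6°

Δλ = -2.2590°
y = sin Δλ · cos φ₂ = -0.026970
x = cos φ₁ sin φ₂ − sin φ₁ cos φ₂ cos Δλ = -0.159121
θ = atan2(y, x) = -170.3803° → 189.6197° (mod 360°)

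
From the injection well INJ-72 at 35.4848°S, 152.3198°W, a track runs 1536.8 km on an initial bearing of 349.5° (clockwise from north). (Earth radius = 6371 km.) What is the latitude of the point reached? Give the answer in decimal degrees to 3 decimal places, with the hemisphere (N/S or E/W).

δ = d/R = 1536.8/6371 = 0.241218 rad
φ₂ = arcsin(sin φ₁ cos δ + cos φ₁ sin δ cos θ)
   = arcsin(-0.58049·0.97105 + 0.81427·0.23889·0.98325) = -21.86497°
λ₂ = λ₁ + atan2(sin θ sin δ cos φ₁, cos δ − sin φ₁ sin φ₂) = -155.00840°

21.865°S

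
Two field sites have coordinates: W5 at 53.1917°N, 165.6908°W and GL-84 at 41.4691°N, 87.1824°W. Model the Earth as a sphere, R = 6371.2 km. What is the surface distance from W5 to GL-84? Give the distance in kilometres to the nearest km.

5750 km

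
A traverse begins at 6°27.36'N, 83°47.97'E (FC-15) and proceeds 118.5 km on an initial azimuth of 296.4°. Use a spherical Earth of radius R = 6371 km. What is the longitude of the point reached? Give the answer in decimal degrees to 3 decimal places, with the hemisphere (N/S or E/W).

FC-15: φ = +6.45600°, λ = +83.79950°
δ = d/R = 118.5/6371 = 0.018600 rad
φ₂ = arcsin(sin φ₁ cos δ + cos φ₁ sin δ cos θ)
   = arcsin(0.11244·0.99983 + 0.99366·0.01860·0.44464) = 6.92892°
λ₂ = λ₁ + atan2(sin θ sin δ cos φ₁, cos δ − sin φ₁ sin φ₂) = 82.83793°

82.838°E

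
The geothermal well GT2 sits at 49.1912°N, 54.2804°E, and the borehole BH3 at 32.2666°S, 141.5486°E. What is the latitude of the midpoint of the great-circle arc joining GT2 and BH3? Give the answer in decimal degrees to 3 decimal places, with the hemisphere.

11.533°N

Bx = cos φ₂ cos Δλ = 0.040301,  By = cos φ₂ sin Δλ = 0.844612
φₘ = atan2(sin φ₁ + sin φ₂, √((cos φ₁ + Bx)² + By²)) = 11.53269°
λₘ = λ₁ + atan2(By, cos φ₁ + Bx) = 104.87776°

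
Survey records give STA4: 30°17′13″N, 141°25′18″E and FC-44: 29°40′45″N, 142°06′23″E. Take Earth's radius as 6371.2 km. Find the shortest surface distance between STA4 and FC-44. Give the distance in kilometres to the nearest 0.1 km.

94.4 km

STA4: φ = +30.28694°, λ = +141.42167°
FC-44: φ = +29.67917°, λ = +142.10639°
Δφ = -0.6078°,  Δλ = 0.6847°
a = sin²(Δφ/2) + cos φ₁ cos φ₂ sin²(Δλ/2) = 0.000055
c = 2·arcsin(√a) = 0.014821 rad = 0.8492°
d = R·c = 6371.2 × 0.014821 = 94.4 km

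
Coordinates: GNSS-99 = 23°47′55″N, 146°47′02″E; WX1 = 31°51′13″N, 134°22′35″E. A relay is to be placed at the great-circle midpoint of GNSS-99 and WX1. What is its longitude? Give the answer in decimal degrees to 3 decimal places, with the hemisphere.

GNSS-99: φ = +23.79861°, λ = +146.78389°
WX1: φ = +31.85361°, λ = +134.37639°
Bx = cos φ₂ cos Δλ = 0.829561,  By = cos φ₂ sin Δλ = -0.182505
φₘ = atan2(sin φ₁ + sin φ₂, √((cos φ₁ + Bx)² + By²)) = 27.96507°
λₘ = λ₁ + atan2(By, cos φ₁ + Bx) = 140.81160°

140.812°E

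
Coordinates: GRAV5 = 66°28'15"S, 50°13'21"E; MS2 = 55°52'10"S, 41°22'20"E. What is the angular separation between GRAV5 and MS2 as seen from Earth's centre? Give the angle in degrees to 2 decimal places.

11.40°

GRAV5: φ = -66.47083°, λ = +50.22250°
MS2: φ = -55.86944°, λ = +41.37222°
Δφ = 10.6014°,  Δλ = -8.8503°
a = sin²(Δφ/2) + cos φ₁ cos φ₂ sin²(Δλ/2) = 0.009868
c = 2·arcsin(√a) = 0.199004 rad = 11.4021°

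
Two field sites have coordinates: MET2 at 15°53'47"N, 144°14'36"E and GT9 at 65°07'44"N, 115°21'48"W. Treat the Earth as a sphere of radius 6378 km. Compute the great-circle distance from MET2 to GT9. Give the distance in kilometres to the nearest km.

MET2: φ = +15.89639°, λ = +144.24333°
GT9: φ = +65.12889°, λ = -115.36333°
Δφ = 49.2325°,  Δλ = 100.3933°
a = sin²(Δφ/2) + cos φ₁ cos φ₂ sin²(Δλ/2) = 0.412238
c = 2·arcsin(√a) = 1.394359 rad = 79.8909°
d = R·c = 6378 × 1.394359 = 8893.2 km

8893 km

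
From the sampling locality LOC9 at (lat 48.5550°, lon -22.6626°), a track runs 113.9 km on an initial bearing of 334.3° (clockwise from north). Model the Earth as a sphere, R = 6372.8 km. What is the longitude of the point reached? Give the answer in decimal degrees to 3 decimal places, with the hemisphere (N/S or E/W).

23.346°W

δ = d/R = 113.9/6372.8 = 0.017873 rad
φ₂ = arcsin(sin φ₁ cos δ + cos φ₁ sin δ cos θ)
   = arcsin(0.74959·0.99984 + 0.66190·0.01787·0.90108) = 49.47574°
λ₂ = λ₁ + atan2(sin θ sin δ cos φ₁, cos δ − sin φ₁ sin φ₂) = -23.34603°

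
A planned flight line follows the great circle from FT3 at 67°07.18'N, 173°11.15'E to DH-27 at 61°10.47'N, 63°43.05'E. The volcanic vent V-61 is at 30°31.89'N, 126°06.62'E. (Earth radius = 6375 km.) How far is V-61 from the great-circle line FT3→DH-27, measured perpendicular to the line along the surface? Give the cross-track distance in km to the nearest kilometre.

FT3: φ = +67.11967°, λ = +173.18583°
DH-27: φ = +61.17450°, λ = +63.71750°
V-61: φ = +30.53150°, λ = +126.11033°
δ₁₃ = central angle FT3→V-61 = 0.800819 rad  (haversine)
θ₁₃ = bearing FT3→V-61 = 241.466°,  θ₁₂ = bearing FT3→DH-27 = 317.071°
dₓₜ = R·arcsin(sin δ₁₃ · sin(θ₁₃ − θ₁₂)) = 6375·arcsin(0.71793·sin(-75.604°)) = -4902.085 km
|dₓₜ| = 4902.085 km

4902 km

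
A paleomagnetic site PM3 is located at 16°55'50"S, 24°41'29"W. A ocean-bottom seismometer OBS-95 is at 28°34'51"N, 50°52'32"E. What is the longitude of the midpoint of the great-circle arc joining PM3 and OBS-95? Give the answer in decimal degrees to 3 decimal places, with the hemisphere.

11.192°E

PM3: φ = -16.93056°, λ = -24.69139°
OBS-95: φ = +28.58083°, λ = +50.87556°
Bx = cos φ₂ cos Δλ = 0.218876,  By = cos φ₂ sin Δλ = 0.850428
φₘ = atan2(sin φ₁ + sin φ₂, √((cos φ₁ + Bx)² + By²)) = 7.35133°
λₘ = λ₁ + atan2(By, cos φ₁ + Bx) = 11.19209°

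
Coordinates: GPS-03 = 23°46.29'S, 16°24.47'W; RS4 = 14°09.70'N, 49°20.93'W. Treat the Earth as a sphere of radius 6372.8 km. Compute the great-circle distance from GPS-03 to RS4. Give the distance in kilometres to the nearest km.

5534 km

GPS-03: φ = -23.77150°, λ = -16.40783°
RS4: φ = +14.16167°, λ = -49.34883°
Δφ = 37.9332°,  Δλ = -32.9410°
a = sin²(Δφ/2) + cos φ₁ cos φ₂ sin²(Δλ/2) = 0.176965
c = 2·arcsin(√a) = 0.868372 rad = 49.7540°
d = R·c = 6372.8 × 0.868372 = 5534.0 km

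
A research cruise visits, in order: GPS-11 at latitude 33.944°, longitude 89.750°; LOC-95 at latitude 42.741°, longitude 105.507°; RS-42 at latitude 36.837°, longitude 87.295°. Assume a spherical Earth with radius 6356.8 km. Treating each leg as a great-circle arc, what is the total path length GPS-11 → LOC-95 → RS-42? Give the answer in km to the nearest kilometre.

GPS-11→LOC-95: c = 0.264049 rad, d = 1678.50 km
LOC-95→RS-42: c = 0.264394 rad, d = 1680.70 km
Total = 1678.50 + 1680.70 = 3359.21 km

3359 km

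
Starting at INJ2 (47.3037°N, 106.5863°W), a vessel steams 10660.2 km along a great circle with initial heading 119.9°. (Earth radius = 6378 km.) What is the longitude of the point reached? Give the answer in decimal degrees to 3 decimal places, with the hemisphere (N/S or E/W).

35.552°W

δ = d/R = 10660.2/6378 = 1.671402 rad
φ₂ = arcsin(sin φ₁ cos δ + cos φ₁ sin δ cos θ)
   = arcsin(0.73496·-0.10044 + 0.67811·0.99494·-0.49849) = -24.21347°
λ₂ = λ₁ + atan2(sin θ sin δ cos φ₁, cos δ − sin φ₁ sin φ₂) = -35.55193°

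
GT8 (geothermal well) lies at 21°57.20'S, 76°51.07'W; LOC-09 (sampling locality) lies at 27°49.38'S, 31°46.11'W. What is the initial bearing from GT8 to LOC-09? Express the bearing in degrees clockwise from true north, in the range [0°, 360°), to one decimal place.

107.7°

GT8: φ = -21.95333°, λ = -76.85117°
LOC-09: φ = -27.82300°, λ = -31.76850°
Δλ = 45.0827°
y = sin Δλ · cos φ₂ = 0.626262
x = cos φ₁ sin φ₂ − sin φ₁ cos φ₂ cos Δλ = -0.199443
θ = atan2(y, x) = 107.6649° → 107.6649° (mod 360°)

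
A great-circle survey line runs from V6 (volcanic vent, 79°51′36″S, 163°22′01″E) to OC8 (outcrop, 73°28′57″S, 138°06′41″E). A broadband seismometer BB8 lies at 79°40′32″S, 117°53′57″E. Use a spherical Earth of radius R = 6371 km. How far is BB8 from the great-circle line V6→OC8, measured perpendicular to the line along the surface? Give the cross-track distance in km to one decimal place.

725.0 km

V6: φ = -79.86000°, λ = +163.36694°
OC8: φ = -73.48250°, λ = +138.11139°
BB8: φ = -79.67556°, λ = +117.89917°
δ₁₃ = central angle V6→BB8 = 0.137437 rad  (haversine)
θ₁₃ = bearing V6→BB8 = 248.830°,  θ₁₂ = bearing V6→OC8 = 304.806°
dₓₜ = R·arcsin(sin δ₁₃ · sin(θ₁₃ − θ₁₂)) = 6371·arcsin(0.13701·sin(-55.976°)) = -724.992 km
|dₓₜ| = 724.992 km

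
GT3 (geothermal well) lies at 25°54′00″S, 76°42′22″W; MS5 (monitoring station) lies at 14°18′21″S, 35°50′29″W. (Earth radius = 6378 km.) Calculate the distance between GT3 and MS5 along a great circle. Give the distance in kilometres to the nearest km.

4442 km

GT3: φ = -25.90000°, λ = -76.70611°
MS5: φ = -14.30583°, λ = -35.84139°
Δφ = 11.5942°,  Δλ = 40.8647°
a = sin²(Δφ/2) + cos φ₁ cos φ₂ sin²(Δλ/2) = 0.116433
c = 2·arcsin(√a) = 0.696436 rad = 39.9028°
d = R·c = 6378 × 0.696436 = 4441.9 km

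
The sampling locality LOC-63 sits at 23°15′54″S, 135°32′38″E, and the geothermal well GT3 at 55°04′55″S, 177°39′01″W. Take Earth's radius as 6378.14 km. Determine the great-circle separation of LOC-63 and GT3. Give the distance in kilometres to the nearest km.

5216 km

LOC-63: φ = -23.26500°, λ = +135.54389°
GT3: φ = -55.08194°, λ = -177.65028°
Δφ = -31.8169°,  Δλ = 46.8058°
a = sin²(Δφ/2) + cos φ₁ cos φ₂ sin²(Δλ/2) = 0.158093
c = 2·arcsin(√a) = 0.817820 rad = 46.8576°
d = R·c = 6378.14 × 0.817820 = 5216.2 km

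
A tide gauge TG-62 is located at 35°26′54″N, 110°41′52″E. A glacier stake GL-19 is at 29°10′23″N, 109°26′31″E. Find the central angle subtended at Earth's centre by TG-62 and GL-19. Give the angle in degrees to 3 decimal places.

6.364°

TG-62: φ = +35.44833°, λ = +110.69778°
GL-19: φ = +29.17306°, λ = +109.44194°
Δφ = -6.2753°,  Δλ = -1.2558°
a = sin²(Δφ/2) + cos φ₁ cos φ₂ sin²(Δλ/2) = 0.003081
c = 2·arcsin(√a) = 0.111076 rad = 6.3642°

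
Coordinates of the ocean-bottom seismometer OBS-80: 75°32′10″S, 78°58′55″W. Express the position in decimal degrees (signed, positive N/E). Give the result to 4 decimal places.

lat: 75.5361° S → -75.5361°
lon: 78.9819° W → -78.9819°

-75.5361°, -78.9819°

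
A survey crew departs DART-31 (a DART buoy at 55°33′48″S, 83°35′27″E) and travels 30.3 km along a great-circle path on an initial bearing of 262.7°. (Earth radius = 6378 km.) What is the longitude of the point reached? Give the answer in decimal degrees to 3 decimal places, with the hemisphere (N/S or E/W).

DART-31: φ = -55.56333°, λ = +83.59083°
δ = d/R = 30.3/6378 = 0.004751 rad
φ₂ = arcsin(sin φ₁ cos δ + cos φ₁ sin δ cos θ)
   = arcsin(-0.82475·0.99999 + 0.56549·0.00475·-0.12706) = -55.59699°
λ₂ = λ₁ + atan2(sin θ sin δ cos φ₁, cos δ − sin φ₁ sin φ₂) = 83.11298°

83.113°E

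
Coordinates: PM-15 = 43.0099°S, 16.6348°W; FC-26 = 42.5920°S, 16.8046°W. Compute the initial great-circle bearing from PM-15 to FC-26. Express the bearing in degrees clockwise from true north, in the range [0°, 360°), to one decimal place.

343.3°

Δλ = -0.1698°
y = sin Δλ · cos φ₂ = -0.002182
x = cos φ₁ sin φ₂ − sin φ₁ cos φ₂ cos Δλ = 0.007291
θ = atan2(y, x) = -16.6582° → 343.3418° (mod 360°)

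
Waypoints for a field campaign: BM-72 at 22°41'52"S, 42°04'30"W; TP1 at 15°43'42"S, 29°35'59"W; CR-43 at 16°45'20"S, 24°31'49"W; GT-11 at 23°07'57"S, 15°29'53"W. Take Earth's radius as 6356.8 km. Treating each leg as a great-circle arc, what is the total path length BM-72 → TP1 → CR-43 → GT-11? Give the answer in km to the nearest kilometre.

3247 km

BM-72: φ = -22.69778°, λ = -42.07500°
TP1: φ = -15.72833°, λ = -29.59972°
CR-43: φ = -16.75556°, λ = -24.53028°
GT-11: φ = -23.13250°, λ = -15.49806°
BM-72→TP1: c = 0.238707 rad, d = 1517.41 km
TP1→CR-43: c = 0.086815 rad, d = 551.87 km
CR-43→GT-11: c = 0.185230 rad, d = 1177.47 km
Total = 1517.41 + 551.87 + 1177.47 = 3246.75 km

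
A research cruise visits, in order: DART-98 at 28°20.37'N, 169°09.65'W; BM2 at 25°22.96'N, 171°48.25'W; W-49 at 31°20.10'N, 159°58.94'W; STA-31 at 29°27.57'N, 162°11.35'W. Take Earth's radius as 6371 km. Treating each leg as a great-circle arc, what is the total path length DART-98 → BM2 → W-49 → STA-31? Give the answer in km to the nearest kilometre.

2049 km

DART-98: φ = +28.33950°, λ = -169.16083°
BM2: φ = +25.38267°, λ = -171.80417°
W-49: φ = +31.33500°, λ = -159.98233°
STA-31: φ = +29.45950°, λ = -162.18917°
DART-98→BM2: c = 0.066003 rad, d = 420.51 km
BM2→W-49: c = 0.208992 rad, d = 1331.49 km
W-49→STA-31: c = 0.046636 rad, d = 297.12 km
Total = 420.51 + 1331.49 + 297.12 = 2049.11 km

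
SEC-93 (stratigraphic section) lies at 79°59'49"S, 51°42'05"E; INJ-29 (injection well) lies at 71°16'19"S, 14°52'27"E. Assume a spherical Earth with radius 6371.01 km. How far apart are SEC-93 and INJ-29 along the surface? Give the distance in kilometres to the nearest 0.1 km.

SEC-93: φ = -79.99694°, λ = +51.70139°
INJ-29: φ = -71.27194°, λ = +14.87417°
Δφ = 8.7250°,  Δλ = -36.8272°
a = sin²(Δφ/2) + cos φ₁ cos φ₂ sin²(Δλ/2) = 0.011351
c = 2·arcsin(√a) = 0.213485 rad = 12.2318°
d = R·c = 6371.01 × 0.213485 = 1360.1 km

1360.1 km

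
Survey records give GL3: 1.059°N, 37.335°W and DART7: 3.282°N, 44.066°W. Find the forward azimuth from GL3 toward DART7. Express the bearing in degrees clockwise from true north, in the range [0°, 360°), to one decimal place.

288.4°

Δλ = -6.7310°
y = sin Δλ · cos φ₂ = -0.117016
x = cos φ₁ sin φ₂ − sin φ₁ cos φ₂ cos Δλ = 0.038916
θ = atan2(y, x) = -71.6044° → 288.3956° (mod 360°)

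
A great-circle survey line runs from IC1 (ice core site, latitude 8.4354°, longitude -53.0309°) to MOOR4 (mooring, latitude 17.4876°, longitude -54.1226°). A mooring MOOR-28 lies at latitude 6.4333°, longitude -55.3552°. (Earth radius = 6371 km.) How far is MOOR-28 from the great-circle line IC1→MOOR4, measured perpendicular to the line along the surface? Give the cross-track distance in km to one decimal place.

280.6 km

δ₁₃ = central angle IC1→MOOR-28 = 0.053282 rad  (haversine)
θ₁₃ = bearing IC1→MOOR-28 = 229.176°,  θ₁₂ = bearing IC1→MOOR4 = 353.413°
dₓₜ = R·arcsin(sin δ₁₃ · sin(θ₁₃ − θ₁₂)) = 6371·arcsin(0.05326·sin(-124.237°)) = -280.594 km
|dₓₜ| = 280.594 km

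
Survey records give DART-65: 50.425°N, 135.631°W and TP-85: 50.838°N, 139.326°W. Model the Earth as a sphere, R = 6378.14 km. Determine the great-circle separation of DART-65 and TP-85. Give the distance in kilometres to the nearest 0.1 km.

264.9 km

Δφ = 0.4130°,  Δλ = -3.6950°
a = sin²(Δφ/2) + cos φ₁ cos φ₂ sin²(Δλ/2) = 0.000431
c = 2·arcsin(√a) = 0.041532 rad = 2.3796°
d = R·c = 6378.14 × 0.041532 = 264.9 km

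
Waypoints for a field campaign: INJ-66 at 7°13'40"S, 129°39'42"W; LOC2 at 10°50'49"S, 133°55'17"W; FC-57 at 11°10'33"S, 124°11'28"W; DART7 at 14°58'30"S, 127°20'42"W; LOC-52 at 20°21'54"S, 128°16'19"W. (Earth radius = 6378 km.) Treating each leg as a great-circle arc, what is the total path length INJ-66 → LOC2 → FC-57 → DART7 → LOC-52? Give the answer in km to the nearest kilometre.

2833 km

INJ-66: φ = -7.22778°, λ = -129.66167°
LOC2: φ = -10.84694°, λ = -133.92139°
FC-57: φ = -11.17583°, λ = -124.19111°
DART7: φ = -14.97500°, λ = -127.34500°
LOC-52: φ = -20.36500°, λ = -128.27194°
INJ-66→LOC2: c = 0.096845 rad, d = 617.68 km
LOC2→FC-57: c = 0.166790 rad, d = 1063.79 km
FC-57→DART7: c = 0.085267 rad, d = 543.83 km
DART7→LOC-52: c = 0.095327 rad, d = 607.99 km
Total = 617.68 + 1063.79 + 543.83 + 607.99 = 2833.29 km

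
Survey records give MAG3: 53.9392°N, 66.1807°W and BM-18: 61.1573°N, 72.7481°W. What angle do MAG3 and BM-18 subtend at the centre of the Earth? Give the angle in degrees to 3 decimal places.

Δφ = 7.2181°,  Δλ = -6.5674°
a = sin²(Δφ/2) + cos φ₁ cos φ₂ sin²(Δλ/2) = 0.004894
c = 2·arcsin(√a) = 0.140031 rad = 8.0232°

8.023°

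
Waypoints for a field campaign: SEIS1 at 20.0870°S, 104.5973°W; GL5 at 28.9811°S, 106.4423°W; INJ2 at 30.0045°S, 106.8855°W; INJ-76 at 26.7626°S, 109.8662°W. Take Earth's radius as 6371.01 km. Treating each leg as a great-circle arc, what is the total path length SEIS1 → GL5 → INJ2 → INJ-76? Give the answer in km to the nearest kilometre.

SEIS1→GL5: c = 0.157962 rad, d = 1006.38 km
GL5→INJ2: c = 0.019088 rad, d = 121.61 km
INJ2→INJ-76: c = 0.072768 rad, d = 463.60 km
Total = 1006.38 + 121.61 + 463.60 = 1591.60 km

1592 km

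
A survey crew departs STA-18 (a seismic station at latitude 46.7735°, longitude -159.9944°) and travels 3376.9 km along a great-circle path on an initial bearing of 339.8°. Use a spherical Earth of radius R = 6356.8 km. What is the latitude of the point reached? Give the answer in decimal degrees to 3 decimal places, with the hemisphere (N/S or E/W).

δ = d/R = 3376.9/6356.8 = 0.531226 rad
φ₂ = arcsin(sin φ₁ cos δ + cos φ₁ sin δ cos θ)
   = arcsin(0.72865·0.86219 + 0.68488·0.50659·0.93849) = 72.52534°
λ₂ = λ₁ + atan2(sin θ sin δ cos φ₁, cos δ − sin φ₁ sin φ₂) = 164.37679°

72.525°N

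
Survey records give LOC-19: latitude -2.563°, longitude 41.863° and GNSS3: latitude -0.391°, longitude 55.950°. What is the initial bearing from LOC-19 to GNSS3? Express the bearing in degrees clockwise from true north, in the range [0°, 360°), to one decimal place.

Δλ = 14.0870°
y = sin Δλ · cos φ₂ = 0.243389
x = cos φ₁ sin φ₂ − sin φ₁ cos φ₂ cos Δλ = 0.036555
θ = atan2(y, x) = 81.4586° → 81.4586° (mod 360°)

81.5°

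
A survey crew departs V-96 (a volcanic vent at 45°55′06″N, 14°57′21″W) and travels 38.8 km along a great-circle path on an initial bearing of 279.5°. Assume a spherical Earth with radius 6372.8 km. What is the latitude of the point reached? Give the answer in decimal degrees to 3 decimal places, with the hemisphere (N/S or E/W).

45.975°N

V-96: φ = +45.91833°, λ = -14.95583°
δ = d/R = 38.8/6372.8 = 0.006088 rad
φ₂ = arcsin(sin φ₁ cos δ + cos φ₁ sin δ cos θ)
   = arcsin(0.71835·0.99998 + 0.69568·0.00609·0.16505) = 45.97484°
λ₂ = λ₁ + atan2(sin θ sin δ cos φ₁, cos δ − sin φ₁ sin φ₂) = -15.45090°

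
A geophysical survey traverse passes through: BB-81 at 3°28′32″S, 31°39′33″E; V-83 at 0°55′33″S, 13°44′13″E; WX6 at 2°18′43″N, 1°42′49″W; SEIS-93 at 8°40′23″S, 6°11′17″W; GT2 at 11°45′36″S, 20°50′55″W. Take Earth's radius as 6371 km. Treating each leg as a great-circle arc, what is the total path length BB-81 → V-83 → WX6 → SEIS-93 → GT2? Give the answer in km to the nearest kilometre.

BB-81: φ = -3.47556°, λ = +31.65917°
V-83: φ = -0.92583°, λ = +13.73694°
WX6: φ = +2.31194°, λ = -1.71361°
SEIS-93: φ = -8.67306°, λ = -6.18806°
GT2: φ = -11.76000°, λ = -20.84861°
BB-81→V-83: c = 0.315695 rad, d = 2011.30 km
V-83→WX6: c = 0.275466 rad, d = 1754.99 km
WX6→SEIS-93: c = 0.206928 rad, d = 1318.34 km
SEIS-93→GT2: c = 0.257463 rad, d = 1640.30 km
Total = 2011.30 + 1754.99 + 1318.34 + 1640.30 = 6724.93 km

6725 km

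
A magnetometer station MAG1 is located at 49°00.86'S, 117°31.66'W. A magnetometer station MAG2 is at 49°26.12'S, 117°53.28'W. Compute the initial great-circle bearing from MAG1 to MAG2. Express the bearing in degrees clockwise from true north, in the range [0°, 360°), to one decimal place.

MAG1: φ = -49.01433°, λ = -117.52767°
MAG2: φ = -49.43533°, λ = -117.88800°
Δλ = -0.3603°
y = sin Δλ · cos φ₂ = -0.004090
x = cos φ₁ sin φ₂ − sin φ₁ cos φ₂ cos Δλ = -0.007357
θ = atan2(y, x) = -150.9319° → 209.0681° (mod 360°)

209.1°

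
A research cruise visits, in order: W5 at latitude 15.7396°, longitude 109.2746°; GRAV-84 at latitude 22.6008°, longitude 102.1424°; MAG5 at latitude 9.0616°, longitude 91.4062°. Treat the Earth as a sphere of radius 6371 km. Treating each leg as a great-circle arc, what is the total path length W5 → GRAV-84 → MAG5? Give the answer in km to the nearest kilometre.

W5→GRAV-84: c = 0.167750 rad, d = 1068.74 km
GRAV-84→MAG5: c = 0.296889 rad, d = 1891.48 km
Total = 1068.74 + 1891.48 = 2960.22 km

2960 km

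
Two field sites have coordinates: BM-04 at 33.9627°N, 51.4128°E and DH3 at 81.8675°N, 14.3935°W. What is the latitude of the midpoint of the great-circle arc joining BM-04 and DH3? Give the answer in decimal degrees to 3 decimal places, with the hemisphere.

59.927°N

Bx = cos φ₂ cos Δλ = 0.057975,  By = cos φ₂ sin Δλ = -0.129037
φₘ = atan2(sin φ₁ + sin φ₂, √((cos φ₁ + Bx)² + By²)) = 59.92718°
λₘ = λ₁ + atan2(By, cos φ₁ + Bx) = 43.13915°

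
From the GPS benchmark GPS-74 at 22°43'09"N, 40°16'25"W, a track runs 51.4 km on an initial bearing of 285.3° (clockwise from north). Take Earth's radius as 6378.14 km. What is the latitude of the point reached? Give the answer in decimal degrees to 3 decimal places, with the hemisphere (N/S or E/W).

22.840°N

GPS-74: φ = +22.71917°, λ = -40.27361°
δ = d/R = 51.4/6378.14 = 0.008059 rad
φ₂ = arcsin(sin φ₁ cos δ + cos φ₁ sin δ cos θ)
   = arcsin(0.38621·0.99997 + 0.92241·0.00806·0.26387) = 22.84028°
λ₂ = λ₁ + atan2(sin θ sin δ cos φ₁, cos δ − sin φ₁ sin φ₂) = -40.75687°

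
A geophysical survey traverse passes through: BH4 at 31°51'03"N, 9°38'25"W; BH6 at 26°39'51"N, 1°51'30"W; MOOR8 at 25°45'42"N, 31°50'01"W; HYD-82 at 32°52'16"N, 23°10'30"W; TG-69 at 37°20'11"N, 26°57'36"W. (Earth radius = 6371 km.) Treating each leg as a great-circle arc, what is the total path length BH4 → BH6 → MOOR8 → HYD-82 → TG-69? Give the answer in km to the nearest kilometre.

BH4: φ = +31.85083°, λ = -9.64028°
BH6: φ = +26.66417°, λ = -1.85833°
MOOR8: φ = +25.76167°, λ = -31.83361°
HYD-82: φ = +32.87111°, λ = -23.17500°
TG-69: φ = +37.33639°, λ = -26.96000°
BH4→BH6: c = 0.149036 rad, d = 949.51 km
BH6→MOOR8: c = 0.468553 rad, d = 2985.15 km
MOOR8→HYD-82: c = 0.180853 rad, d = 1152.22 km
HYD-82→TG-69: c = 0.094818 rad, d = 604.09 km
Total = 949.51 + 2985.15 + 1152.22 + 604.09 = 5690.97 km

5691 km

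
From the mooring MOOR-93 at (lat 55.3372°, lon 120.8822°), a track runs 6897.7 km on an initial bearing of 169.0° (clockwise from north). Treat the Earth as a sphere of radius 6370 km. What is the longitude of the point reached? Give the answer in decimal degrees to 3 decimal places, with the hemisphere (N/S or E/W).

130.642°E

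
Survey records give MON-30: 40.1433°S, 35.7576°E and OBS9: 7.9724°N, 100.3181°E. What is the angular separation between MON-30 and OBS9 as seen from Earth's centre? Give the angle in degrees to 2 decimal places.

76.36°

Δφ = 48.1157°,  Δλ = 64.5605°
a = sin²(Δφ/2) + cos φ₁ cos φ₂ sin²(Δλ/2) = 0.382111
c = 2·arcsin(√a) = 1.332778 rad = 76.3625°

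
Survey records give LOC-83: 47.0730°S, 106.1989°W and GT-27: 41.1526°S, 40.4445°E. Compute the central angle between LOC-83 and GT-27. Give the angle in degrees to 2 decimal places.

86.93°

Δφ = 5.9204°,  Δλ = 146.6434°
a = sin²(Δφ/2) + cos φ₁ cos φ₂ sin²(Δλ/2) = 0.473243
c = 2·arcsin(√a) = 1.517256 rad = 86.9324°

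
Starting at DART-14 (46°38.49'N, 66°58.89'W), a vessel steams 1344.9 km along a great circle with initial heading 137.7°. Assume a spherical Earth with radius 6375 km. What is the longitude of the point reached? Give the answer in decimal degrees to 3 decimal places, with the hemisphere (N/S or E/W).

56.790°W

DART-14: φ = +46.64150°, λ = -66.98150°
δ = d/R = 1344.9/6375 = 0.210965 rad
φ₂ = arcsin(sin φ₁ cos δ + cos φ₁ sin δ cos θ)
   = arcsin(0.72707·0.97783 + 0.68656·0.20940·-0.73963) = 37.20129°
λ₂ = λ₁ + atan2(sin θ sin δ cos φ₁, cos δ − sin φ₁ sin φ₂) = -56.79026°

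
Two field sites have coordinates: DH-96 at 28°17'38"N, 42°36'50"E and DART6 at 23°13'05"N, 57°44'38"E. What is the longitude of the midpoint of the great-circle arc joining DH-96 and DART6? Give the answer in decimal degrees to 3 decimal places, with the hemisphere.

DH-96: φ = +28.29389°, λ = +42.61389°
DART6: φ = +23.21806°, λ = +57.74389°
Bx = cos φ₂ cos Δλ = 0.887155,  By = cos φ₂ sin Δλ = 0.239871
φₘ = atan2(sin φ₁ + sin φ₂, √((cos φ₁ + Bx)² + By²)) = 25.95244°
λₘ = λ₁ + atan2(By, cos φ₁ + Bx) = 50.34161°

50.342°E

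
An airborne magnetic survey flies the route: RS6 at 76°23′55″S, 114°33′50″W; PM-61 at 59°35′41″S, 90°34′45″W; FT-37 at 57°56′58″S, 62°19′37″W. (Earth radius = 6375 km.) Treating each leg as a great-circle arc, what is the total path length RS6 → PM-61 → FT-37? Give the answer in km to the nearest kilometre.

3712 km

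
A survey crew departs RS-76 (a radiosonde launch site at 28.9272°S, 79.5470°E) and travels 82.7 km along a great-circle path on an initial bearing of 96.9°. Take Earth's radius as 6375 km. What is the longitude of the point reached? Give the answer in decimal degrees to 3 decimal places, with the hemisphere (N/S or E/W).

80.391°E

δ = d/R = 82.7/6375 = 0.012973 rad
φ₂ = arcsin(sin φ₁ cos δ + cos φ₁ sin δ cos θ)
   = arcsin(-0.48370·0.99992 + 0.87523·0.01297·-0.12014) = -29.01386°
λ₂ = λ₁ + atan2(sin θ sin δ cos φ₁, cos δ − sin φ₁ sin φ₂) = 80.39079°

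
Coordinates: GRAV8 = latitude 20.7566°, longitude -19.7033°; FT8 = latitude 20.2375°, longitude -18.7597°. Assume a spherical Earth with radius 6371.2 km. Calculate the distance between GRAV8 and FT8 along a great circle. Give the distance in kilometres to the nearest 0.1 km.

114.0 km

Δφ = -0.5191°,  Δλ = 0.9436°
a = sin²(Δφ/2) + cos φ₁ cos φ₂ sin²(Δλ/2) = 0.000080
c = 2·arcsin(√a) = 0.017890 rad = 1.0250°
d = R·c = 6371.2 × 0.017890 = 114.0 km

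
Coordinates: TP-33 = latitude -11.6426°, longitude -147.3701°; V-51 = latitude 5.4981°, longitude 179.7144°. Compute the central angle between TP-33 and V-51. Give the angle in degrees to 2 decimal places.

Δφ = 17.1407°,  Δλ = -32.9155°
a = sin²(Δφ/2) + cos φ₁ cos φ₂ sin²(Δλ/2) = 0.100459
c = 2·arcsin(√a) = 0.645028 rad = 36.9574°

36.96°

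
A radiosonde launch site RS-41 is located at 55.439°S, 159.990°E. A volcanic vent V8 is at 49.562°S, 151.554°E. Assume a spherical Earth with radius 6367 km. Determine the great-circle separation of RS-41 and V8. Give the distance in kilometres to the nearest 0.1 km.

Δφ = 5.8770°,  Δλ = -8.4360°
a = sin²(Δφ/2) + cos φ₁ cos φ₂ sin²(Δλ/2) = 0.004619
c = 2·arcsin(√a) = 0.136025 rad = 7.7937°
d = R·c = 6367 × 0.136025 = 866.1 km

866.1 km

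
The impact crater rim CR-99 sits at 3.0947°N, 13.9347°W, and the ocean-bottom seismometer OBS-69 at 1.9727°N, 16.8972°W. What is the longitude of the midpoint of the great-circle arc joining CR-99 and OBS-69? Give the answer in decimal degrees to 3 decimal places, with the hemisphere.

15.417°W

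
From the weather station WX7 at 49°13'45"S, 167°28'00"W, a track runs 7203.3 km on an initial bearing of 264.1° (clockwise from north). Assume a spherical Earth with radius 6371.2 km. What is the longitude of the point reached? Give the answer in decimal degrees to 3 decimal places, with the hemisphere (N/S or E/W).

115.539°E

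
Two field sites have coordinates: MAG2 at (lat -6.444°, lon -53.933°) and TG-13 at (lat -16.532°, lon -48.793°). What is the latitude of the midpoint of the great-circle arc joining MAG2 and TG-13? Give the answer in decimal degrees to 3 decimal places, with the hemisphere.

11.499°S

Bx = cos φ₂ cos Δλ = 0.954806,  By = cos φ₂ sin Δλ = 0.085886
φₘ = atan2(sin φ₁ + sin φ₂, √((cos φ₁ + Bx)² + By²)) = -11.49925°
λₘ = λ₁ + atan2(By, cos φ₁ + Bx) = -51.40913°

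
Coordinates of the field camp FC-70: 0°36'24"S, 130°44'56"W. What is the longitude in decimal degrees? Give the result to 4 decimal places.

130.7489°W

130° + 44′/60 + 56″/3600 = 130 + 0.73333 + 0.01556 = 130.7489°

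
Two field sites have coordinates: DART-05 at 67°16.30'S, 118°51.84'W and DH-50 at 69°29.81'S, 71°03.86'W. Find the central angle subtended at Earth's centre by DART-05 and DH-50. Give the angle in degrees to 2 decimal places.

17.29°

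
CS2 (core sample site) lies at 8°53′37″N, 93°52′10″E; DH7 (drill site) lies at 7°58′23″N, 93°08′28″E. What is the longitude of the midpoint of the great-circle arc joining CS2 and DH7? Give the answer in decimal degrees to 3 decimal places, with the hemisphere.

93.505°E

CS2: φ = +8.89361°, λ = +93.86944°
DH7: φ = +7.97306°, λ = +93.14111°
Bx = cos φ₂ cos Δλ = 0.990253,  By = cos φ₂ sin Δλ = -0.012589
φₘ = atan2(sin φ₁ + sin φ₂, √((cos φ₁ + Bx)² + By²)) = 8.43350°
λₘ = λ₁ + atan2(By, cos φ₁ + Bx) = 93.50484°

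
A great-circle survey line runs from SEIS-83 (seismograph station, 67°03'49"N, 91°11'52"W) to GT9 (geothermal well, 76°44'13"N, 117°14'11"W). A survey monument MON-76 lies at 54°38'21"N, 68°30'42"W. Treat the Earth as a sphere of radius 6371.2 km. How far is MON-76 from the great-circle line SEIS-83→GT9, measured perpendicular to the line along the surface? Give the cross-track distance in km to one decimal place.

SEIS-83: φ = +67.06361°, λ = -91.19778°
GT9: φ = +76.73694°, λ = -117.23639°
MON-76: φ = +54.63917°, λ = -68.51167°
δ₁₃ = central angle SEIS-83→MON-76 = 0.286880 rad  (haversine)
θ₁₃ = bearing SEIS-83→MON-76 = 127.925°,  θ₁₂ = bearing SEIS-83→GT9 = 332.008°
dₓₜ = R·arcsin(sin δ₁₃ · sin(θ₁₃ − θ₁₂)) = 6371.2·arcsin(0.28296·sin(-204.083°)) = 737.298 km
|dₓₜ| = 737.298 km

737.3 km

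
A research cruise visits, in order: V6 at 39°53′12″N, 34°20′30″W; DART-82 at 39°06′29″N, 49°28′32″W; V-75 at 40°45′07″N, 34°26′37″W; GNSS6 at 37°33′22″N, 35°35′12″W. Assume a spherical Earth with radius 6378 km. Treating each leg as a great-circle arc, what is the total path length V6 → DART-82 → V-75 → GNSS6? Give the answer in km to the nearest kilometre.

V6: φ = +39.88667°, λ = -34.34167°
DART-82: φ = +39.10806°, λ = -49.47556°
V-75: φ = +40.75194°, λ = -34.44361°
GNSS6: φ = +37.55611°, λ = -35.58667°
V6→DART-82: c = 0.204029 rad, d = 1301.30 km
DART-82→V-75: c = 0.202961 rad, d = 1294.49 km
V-75→GNSS6: c = 0.057882 rad, d = 369.17 km
Total = 1301.30 + 1294.49 + 369.17 = 2964.96 km

2965 km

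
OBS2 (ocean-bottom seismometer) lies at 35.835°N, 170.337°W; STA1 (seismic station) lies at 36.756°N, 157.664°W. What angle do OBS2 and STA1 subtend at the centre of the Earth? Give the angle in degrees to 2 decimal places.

Δφ = 0.9210°,  Δλ = 12.6730°
a = sin²(Δφ/2) + cos φ₁ cos φ₂ sin²(Δλ/2) = 0.007977
c = 2·arcsin(√a) = 0.178861 rad = 10.2480°

10.25°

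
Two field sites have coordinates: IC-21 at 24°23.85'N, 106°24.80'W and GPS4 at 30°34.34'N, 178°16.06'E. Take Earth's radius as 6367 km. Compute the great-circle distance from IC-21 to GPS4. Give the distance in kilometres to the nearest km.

IC-21: φ = +24.39750°, λ = -106.41333°
GPS4: φ = +30.57233°, λ = +178.26767°
Δφ = 6.1748°,  Δλ = -75.3190°
a = sin²(Δφ/2) + cos φ₁ cos φ₂ sin²(Δλ/2) = 0.295592
c = 2·arcsin(√a) = 1.149640 rad = 65.8695°
d = R·c = 6367 × 1.149640 = 7319.8 km

7320 km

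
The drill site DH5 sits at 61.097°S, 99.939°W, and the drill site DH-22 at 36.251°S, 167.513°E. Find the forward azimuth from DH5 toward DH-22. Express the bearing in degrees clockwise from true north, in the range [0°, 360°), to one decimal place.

248.5°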